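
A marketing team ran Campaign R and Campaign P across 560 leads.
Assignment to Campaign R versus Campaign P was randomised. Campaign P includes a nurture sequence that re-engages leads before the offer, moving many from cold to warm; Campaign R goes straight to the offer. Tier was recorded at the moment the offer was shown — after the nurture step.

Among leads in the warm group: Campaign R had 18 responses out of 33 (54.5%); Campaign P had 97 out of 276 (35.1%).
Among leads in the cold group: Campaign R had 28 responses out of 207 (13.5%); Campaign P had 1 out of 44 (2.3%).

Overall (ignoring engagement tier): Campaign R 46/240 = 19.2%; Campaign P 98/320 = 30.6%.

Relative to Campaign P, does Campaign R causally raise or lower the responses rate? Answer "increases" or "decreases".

Engagement tier is downstream of the campaign. One should not condition on a consequence of treatment, so the overall rates are the right comparison.
Pooled: Campaign R 19.2% vs Campaign P 30.6%; Campaign P is higher overall.

decreases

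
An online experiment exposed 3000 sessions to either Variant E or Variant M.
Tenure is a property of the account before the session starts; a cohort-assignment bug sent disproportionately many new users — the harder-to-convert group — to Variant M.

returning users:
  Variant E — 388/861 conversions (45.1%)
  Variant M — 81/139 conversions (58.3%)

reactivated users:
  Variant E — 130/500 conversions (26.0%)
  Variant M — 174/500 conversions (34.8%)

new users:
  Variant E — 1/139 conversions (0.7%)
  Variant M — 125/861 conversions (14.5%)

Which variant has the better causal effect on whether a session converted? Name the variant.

Variant M

User tenure satisfies the back-door criterion: it is not a descendant of the variant, and it blocks the spurious path from variant to outcome. Adjusting for it (i.e., using the within-user tenure rates) gives the causal effect.
Within each level — returning users: 45.1% vs 58.3%; reactivated users: 26.0% vs 34.8%; new users: 0.7% vs 14.5% — Variant M is higher every time.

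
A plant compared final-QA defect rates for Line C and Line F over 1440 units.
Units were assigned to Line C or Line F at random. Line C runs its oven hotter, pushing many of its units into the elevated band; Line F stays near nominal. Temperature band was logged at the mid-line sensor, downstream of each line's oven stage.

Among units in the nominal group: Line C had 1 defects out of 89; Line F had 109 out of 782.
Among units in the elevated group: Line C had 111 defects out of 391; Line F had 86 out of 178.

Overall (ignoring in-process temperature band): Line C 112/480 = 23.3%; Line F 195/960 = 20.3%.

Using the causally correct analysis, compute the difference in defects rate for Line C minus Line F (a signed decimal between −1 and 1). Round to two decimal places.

+0.03

In-process temperature band is recorded after the line and is itself shifted by it — it sits on the causal path from line to outcome. Conditioning on a mediator would strip out part of the effect we want; the pooled comparison gives the total causal effect.
The causal difference is the pooled difference: 0.233 − 0.203 = +0.030.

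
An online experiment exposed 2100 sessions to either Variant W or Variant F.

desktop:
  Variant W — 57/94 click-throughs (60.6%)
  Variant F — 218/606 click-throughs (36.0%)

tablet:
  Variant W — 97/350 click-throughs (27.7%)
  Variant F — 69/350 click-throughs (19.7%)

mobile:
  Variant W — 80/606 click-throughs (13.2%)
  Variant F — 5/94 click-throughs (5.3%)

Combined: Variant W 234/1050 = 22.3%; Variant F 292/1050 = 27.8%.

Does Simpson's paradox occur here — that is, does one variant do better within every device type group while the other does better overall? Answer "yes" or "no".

Within each device type level (desktop 60.6% vs 36.0%; tablet 27.7% vs 19.7%; mobile 13.2% vs 5.3%), Variant W has the higher rate every time. Pooled: 22.3% vs 27.8% — Variant F has the higher rate overall. The two comparisons disagree.

yes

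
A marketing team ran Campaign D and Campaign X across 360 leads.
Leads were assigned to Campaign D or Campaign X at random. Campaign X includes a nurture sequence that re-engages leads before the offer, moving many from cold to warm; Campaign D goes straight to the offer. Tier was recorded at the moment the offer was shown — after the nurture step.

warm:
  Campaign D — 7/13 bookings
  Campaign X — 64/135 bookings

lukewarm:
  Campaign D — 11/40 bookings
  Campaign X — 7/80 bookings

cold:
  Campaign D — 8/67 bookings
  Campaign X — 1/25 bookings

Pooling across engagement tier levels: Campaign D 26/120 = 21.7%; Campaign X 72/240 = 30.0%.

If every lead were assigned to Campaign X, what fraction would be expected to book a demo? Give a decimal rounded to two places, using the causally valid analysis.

Campaign D is higher inside every engagement tier stratum but Campaign X is higher in aggregate. Whether to stratify depends on how engagement tier relates to the campaign.
Engagement tier is recorded after the campaign and is itself shifted by it — it sits on the causal path from campaign to outcome. Conditioning on a mediator would strip out part of the effect we want; the pooled comparison gives the total causal effect.
So P(outcome | do(Campaign X)) is just the pooled rate for Campaign X: 72/240 = 0.300.

0.30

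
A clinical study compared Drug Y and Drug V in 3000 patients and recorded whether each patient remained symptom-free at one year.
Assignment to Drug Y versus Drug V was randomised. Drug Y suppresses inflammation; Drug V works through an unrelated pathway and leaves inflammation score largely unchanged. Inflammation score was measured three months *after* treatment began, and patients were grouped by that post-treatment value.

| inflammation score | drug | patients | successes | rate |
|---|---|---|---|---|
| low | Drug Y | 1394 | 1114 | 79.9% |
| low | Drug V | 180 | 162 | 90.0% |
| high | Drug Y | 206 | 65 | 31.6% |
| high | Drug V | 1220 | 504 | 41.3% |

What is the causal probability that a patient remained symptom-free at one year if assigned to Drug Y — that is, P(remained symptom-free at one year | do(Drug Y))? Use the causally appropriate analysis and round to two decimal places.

Stratifying would compare drugs among patients the drugs themselves sorted into inflammation score groups — a form of selection on an intermediate. The unconditioned pooled rates give the total causal effect.
So P(outcome | do(Drug Y)) is just the pooled rate for Drug Y: 1179/1600 = 0.737.

0.74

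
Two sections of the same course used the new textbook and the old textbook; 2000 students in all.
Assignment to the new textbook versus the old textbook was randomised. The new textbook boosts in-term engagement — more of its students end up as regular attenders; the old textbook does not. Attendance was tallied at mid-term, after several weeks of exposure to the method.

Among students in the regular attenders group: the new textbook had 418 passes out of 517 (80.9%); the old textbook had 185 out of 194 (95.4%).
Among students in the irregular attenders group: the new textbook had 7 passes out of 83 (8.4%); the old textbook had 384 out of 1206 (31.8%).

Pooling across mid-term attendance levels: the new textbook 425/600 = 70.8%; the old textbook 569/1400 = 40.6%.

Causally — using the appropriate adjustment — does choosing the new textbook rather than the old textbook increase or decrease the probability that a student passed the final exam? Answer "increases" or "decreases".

Mid-term attendance is downstream of the teaching method. One should not condition on a consequence of treatment, so the overall rates are the right comparison.
Pooled: the new textbook 70.8% vs the old textbook 40.6%; the new textbook is higher overall.

increases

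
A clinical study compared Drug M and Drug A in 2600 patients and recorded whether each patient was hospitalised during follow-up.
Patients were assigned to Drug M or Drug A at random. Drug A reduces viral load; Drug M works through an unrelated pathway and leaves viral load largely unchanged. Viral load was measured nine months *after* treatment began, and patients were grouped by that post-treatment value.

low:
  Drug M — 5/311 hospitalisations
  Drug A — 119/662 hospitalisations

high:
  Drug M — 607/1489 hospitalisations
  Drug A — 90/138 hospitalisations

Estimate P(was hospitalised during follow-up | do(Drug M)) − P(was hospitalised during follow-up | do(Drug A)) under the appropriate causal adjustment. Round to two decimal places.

Within every viral load level Drug M has the lower rate, yet pooled Drug A does — Simpson's reversal.
Because the drug influences viral load, viral load is a post-treatment mediator, not a confounder. Stratifying on it would bias the estimate; the causal effect is the crude pooled difference.
The causal difference is the pooled difference: 0.340 − 0.261 = +0.079.

+0.08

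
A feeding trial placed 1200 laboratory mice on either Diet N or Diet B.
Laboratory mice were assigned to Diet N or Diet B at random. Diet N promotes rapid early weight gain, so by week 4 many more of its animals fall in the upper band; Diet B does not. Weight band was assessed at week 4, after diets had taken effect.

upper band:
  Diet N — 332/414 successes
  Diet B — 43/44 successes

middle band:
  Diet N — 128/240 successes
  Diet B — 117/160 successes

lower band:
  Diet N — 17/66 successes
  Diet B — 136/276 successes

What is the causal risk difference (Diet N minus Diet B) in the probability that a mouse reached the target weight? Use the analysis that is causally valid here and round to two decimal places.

Week-4 weight band is downstream of the diet. One should not condition on a consequence of treatment, so the overall rates are the right comparison.
The causal difference is the pooled difference: 0.662 − 0.617 = +0.046.

+0.05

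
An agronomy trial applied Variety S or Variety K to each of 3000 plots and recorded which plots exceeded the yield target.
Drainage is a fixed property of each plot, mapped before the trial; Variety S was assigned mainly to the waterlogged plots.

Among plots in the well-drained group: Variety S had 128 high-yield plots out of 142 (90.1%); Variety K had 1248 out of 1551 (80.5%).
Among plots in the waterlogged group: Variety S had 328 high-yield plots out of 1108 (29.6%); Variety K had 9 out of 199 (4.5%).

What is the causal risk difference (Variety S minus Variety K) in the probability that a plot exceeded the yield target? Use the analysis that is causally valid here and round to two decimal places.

The stratified and pooled comparisons disagree (Variety S wins within each field drainage; Variety K wins overall), so the answer turns on the causal role of field drainage.
Field drainage satisfies the back-door criterion: it is not a descendant of the variety, and it blocks the spurious path from variety to outcome. Adjusting for it (i.e., using the within-field drainage rates) gives the causal effect.
Adjusting over the population distribution of field drainage: 0.564·(0.901−0.805) + 0.436·(0.296−0.045) = +0.164.

+0.16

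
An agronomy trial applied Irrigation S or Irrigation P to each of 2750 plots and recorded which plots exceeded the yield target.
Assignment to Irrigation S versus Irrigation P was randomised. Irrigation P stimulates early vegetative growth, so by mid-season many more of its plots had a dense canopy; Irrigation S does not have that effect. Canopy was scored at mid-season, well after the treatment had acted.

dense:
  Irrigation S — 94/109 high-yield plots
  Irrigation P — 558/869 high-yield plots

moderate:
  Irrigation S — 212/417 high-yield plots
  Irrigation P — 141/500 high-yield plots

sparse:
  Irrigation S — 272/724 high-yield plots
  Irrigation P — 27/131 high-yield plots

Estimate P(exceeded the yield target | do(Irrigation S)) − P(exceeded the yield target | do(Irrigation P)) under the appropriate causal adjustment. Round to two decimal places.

-0.02

Within every mid-season canopy level Irrigation S has the higher rate, yet pooled Irrigation P does — Simpson's reversal.
Mid-season canopy is downstream of the irrigation. One should not condition on a consequence of treatment, so the overall rates are the right comparison.
The causal difference is the pooled difference: 0.462 − 0.484 = -0.022.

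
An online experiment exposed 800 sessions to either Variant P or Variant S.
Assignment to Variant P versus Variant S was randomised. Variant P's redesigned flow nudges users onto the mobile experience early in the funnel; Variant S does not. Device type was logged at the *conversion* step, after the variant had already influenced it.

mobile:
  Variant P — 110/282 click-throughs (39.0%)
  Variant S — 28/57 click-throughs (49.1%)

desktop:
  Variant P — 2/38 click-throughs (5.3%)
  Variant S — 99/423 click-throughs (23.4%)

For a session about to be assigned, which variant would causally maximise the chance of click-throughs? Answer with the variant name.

Device type is recorded after the variant and is itself shifted by it — it sits on the causal path from variant to outcome. Conditioning on a mediator would strip out part of the effect we want; the pooled comparison gives the total causal effect.
Pooled: Variant P 35.0% vs Variant S 26.5%; Variant P is higher overall.

Variant P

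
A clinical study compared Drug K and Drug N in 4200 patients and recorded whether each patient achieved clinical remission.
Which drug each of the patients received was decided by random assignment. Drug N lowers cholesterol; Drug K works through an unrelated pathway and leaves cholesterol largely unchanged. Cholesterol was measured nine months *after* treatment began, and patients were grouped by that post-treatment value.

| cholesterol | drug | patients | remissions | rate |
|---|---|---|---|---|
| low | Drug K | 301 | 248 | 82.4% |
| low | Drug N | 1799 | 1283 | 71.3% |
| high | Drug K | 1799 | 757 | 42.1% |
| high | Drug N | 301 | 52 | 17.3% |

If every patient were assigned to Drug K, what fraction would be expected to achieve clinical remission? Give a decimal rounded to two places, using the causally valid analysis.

Drug K is higher inside every cholesterol stratum but Drug N is higher in aggregate. Whether to stratify depends on how cholesterol relates to the drug.
Cholesterol lies on the pathway drug → cholesterol → outcome, so adjusting for it blocks the indirect effect. For the total causal effect of drug, use the unadjusted pooled rates.
So P(outcome | do(Drug K)) is just the pooled rate for Drug K: 1005/2100 = 0.479.

0.48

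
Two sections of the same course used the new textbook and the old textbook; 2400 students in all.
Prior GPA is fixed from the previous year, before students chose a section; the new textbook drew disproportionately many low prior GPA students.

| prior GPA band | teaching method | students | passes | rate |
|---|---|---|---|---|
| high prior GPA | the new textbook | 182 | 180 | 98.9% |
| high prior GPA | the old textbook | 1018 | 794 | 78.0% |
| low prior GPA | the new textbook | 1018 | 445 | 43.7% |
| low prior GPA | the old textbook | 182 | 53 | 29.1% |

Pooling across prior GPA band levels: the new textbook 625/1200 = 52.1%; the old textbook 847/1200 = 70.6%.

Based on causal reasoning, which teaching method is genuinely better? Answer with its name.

Within every prior GPA band level the new textbook has the higher rate, yet pooled the old textbook does — Simpson's reversal.
Prior GPA band satisfies the back-door criterion: it is not a descendant of the teaching method, and it blocks the spurious path from teaching method to outcome. Adjusting for it (i.e., using the within-prior GPA band rates) gives the causal effect.
Within each level — high prior GPA: 98.9% vs 78.0%; low prior GPA: 43.7% vs 29.1% — the new textbook is higher every time.

the new textbook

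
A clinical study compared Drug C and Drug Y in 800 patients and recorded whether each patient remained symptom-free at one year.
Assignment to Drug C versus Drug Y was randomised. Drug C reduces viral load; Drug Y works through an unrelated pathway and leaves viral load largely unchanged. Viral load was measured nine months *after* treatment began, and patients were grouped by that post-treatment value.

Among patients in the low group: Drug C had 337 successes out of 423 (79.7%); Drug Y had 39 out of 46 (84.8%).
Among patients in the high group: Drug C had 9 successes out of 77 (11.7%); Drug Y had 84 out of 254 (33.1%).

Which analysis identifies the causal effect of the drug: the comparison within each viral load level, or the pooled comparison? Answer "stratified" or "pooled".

The viral load-specific comparison favours Drug Y throughout, but the pooled figures favour Drug C. The question is whether to condition on viral load.
Viral load here is a post-treatment variable shaped by the drug; conditioning on it would introduce bias rather than remove it. The overall comparison is the causal one.
Pooled: Drug C 69.2% vs Drug Y 41.0%; Drug C is higher overall.

pooled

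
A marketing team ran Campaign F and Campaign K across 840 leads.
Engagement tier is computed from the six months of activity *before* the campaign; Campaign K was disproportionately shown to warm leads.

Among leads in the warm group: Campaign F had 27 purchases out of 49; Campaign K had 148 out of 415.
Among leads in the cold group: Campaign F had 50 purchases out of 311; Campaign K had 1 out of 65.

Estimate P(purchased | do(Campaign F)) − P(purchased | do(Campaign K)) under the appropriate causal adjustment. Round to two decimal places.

Engagement tier differs across campaigns for reasons unrelated to any effect of the campaign itself, and it separately predicts the outcome — a classic confounder. We must compare within engagement tier levels.
Adjusting over the population distribution of engagement tier: 0.552·(0.551−0.357) + 0.448·(0.161−0.015) = +0.172.

+0.17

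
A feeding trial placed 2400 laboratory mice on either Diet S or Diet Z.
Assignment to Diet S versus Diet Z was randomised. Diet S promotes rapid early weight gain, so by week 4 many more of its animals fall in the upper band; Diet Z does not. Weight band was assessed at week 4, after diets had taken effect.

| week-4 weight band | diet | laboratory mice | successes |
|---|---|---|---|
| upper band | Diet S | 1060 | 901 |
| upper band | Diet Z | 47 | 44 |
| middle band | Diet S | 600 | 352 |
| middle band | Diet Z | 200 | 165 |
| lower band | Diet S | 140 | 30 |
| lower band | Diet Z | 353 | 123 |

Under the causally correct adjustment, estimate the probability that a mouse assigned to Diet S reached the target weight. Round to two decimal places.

0.71

Stratifying would compare diets among laboratory mice the diets themselves sorted into week-4 weight band groups — a form of selection on an intermediate. The unconditioned pooled rates give the total causal effect.
So P(outcome | do(Diet S)) is just the pooled rate for Diet S: 1283/1800 = 0.713.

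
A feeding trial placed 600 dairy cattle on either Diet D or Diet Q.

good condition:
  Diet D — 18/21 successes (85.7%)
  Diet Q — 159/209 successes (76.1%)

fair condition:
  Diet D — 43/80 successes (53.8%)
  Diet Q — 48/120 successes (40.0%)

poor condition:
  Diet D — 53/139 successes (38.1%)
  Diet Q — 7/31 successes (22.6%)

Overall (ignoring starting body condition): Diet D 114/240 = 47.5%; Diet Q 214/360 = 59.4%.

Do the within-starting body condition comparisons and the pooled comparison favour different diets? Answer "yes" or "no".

Within each starting body condition level (good condition 85.7% vs 76.1%; fair condition 53.8% vs 40.0%; poor condition 38.1% vs 22.6%), Diet D has the higher rate every time. Pooled: 47.5% vs 59.4% — Diet Q has the higher rate overall. The two comparisons disagree.

yes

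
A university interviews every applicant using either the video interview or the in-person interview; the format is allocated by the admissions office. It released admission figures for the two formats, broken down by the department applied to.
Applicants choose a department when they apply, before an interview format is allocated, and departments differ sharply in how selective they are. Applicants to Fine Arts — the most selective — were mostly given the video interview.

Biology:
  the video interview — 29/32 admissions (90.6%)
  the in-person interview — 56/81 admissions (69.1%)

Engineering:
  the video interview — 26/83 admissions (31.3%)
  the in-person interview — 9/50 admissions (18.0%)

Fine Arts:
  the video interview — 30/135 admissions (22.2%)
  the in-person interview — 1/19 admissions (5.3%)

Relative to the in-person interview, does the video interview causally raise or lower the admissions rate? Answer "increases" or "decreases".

The imbalance in department arose from how applicants were allocated, not from anything the interview format did; and department independently affects the outcome. The pooled gap is confounded — condition on department.
Within each level — Biology: 90.6% vs 69.1%; Engineering: 31.3% vs 18.0%; Fine Arts: 22.2% vs 5.3% — the video interview is higher every time.

increases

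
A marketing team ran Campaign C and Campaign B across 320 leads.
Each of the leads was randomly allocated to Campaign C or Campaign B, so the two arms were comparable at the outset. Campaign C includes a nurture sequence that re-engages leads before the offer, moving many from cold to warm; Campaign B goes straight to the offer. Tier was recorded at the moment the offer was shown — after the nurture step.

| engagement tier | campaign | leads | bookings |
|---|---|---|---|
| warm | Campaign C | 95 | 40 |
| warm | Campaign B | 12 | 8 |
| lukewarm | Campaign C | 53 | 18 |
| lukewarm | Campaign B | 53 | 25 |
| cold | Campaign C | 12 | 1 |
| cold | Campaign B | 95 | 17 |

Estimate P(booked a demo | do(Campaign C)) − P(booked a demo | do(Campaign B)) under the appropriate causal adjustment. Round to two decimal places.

The distribution of engagement tier is itself part of what the campaign does — it is an intermediate outcome. Holding it fixed would remove that part of the effect; the total effect is the pooled difference.
The causal difference is the pooled difference: 0.369 − 0.312 = +0.056.

+0.06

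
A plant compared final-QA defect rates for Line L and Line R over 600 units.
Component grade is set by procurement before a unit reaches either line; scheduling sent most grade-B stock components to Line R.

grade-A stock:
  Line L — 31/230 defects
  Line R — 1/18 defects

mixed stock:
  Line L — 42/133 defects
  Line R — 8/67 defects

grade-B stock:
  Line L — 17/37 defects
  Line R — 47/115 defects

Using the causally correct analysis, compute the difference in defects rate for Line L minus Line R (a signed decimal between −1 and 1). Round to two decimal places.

The stratified and pooled comparisons disagree (Line R wins within each component grade; Line L wins overall), so the answer turns on the causal role of component grade.
Since component grade is a pre-existing factor (not a product of the line) and it affects the outcome on its own, it is a confounder. The stratified rates, not the pooled rate, identify the causal effect.
Adjusting over the population distribution of component grade: 0.413·(0.135−0.056) + 0.333·(0.316−0.119) + 0.253·(0.459−0.409) = +0.111.

+0.11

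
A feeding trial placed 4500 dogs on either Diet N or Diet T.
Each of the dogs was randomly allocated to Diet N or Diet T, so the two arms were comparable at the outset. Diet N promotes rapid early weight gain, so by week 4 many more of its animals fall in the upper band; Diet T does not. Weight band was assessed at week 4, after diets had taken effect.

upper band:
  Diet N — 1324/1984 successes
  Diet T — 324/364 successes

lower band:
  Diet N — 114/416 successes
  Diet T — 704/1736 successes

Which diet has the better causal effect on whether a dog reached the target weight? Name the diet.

Diet N

The stratified and pooled comparisons disagree (Diet T wins within each week-4 weight band; Diet N wins overall), so the answer turns on the causal role of week-4 weight band.
Week-4 weight band lies on the pathway diet → week-4 weight band → outcome, so adjusting for it blocks the indirect effect. For the total causal effect of diet, use the unadjusted pooled rates.
Pooled: Diet N 59.9% vs Diet T 49.0%; Diet N is higher overall.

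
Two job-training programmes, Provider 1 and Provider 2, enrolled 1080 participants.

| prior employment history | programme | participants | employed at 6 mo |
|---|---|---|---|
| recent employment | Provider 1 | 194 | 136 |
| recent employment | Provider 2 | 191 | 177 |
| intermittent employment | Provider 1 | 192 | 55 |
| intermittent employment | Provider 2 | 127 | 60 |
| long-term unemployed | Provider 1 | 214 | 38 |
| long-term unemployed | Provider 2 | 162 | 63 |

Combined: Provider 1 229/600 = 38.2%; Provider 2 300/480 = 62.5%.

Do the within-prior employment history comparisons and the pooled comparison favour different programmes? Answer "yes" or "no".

Within each prior employment history level (recent employment 70.1% vs 92.7%; intermittent employment 28.6% vs 47.2%; long-term unemployed 17.8% vs 38.9%), Provider 2 has the higher rate every time. Pooled: 38.2% vs 62.5% — Provider 2 has the higher rate overall. They agree.

no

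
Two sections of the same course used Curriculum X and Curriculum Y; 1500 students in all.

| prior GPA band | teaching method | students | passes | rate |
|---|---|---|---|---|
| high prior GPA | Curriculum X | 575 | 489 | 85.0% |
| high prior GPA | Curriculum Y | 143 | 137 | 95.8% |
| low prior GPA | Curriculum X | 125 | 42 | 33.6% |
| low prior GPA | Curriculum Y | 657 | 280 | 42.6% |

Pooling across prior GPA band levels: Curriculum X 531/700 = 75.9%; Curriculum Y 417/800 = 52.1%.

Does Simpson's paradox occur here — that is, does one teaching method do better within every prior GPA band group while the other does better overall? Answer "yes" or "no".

Within each prior GPA band level (high prior GPA 85.0% vs 95.8%; low prior GPA 33.6% vs 42.6%), Curriculum Y has the higher rate every time. Pooled: 75.9% vs 52.1% — Curriculum X has the higher rate overall. The two comparisons disagree.

yes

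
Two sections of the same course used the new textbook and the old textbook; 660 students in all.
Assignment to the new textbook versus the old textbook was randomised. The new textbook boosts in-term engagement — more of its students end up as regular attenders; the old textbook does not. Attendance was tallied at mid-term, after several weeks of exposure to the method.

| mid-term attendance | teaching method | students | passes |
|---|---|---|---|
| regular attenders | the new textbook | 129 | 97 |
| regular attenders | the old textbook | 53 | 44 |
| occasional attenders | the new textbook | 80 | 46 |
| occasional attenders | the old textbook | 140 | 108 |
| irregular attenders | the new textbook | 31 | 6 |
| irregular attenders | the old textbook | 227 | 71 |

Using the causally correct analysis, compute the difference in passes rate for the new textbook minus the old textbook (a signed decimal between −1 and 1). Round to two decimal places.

+0.09

Mid-term attendance here is a post-treatment variable shaped by the teaching method; conditioning on it would introduce bias rather than remove it. The overall comparison is the causal one.
The causal difference is the pooled difference: 0.621 − 0.531 = +0.090.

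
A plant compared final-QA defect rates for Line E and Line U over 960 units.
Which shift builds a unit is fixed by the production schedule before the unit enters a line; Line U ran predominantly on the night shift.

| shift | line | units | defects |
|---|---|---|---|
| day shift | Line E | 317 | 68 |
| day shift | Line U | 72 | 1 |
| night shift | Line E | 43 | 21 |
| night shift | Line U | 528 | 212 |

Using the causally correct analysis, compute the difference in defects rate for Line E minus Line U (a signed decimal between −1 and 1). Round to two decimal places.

+0.13

Since shift is a pre-existing factor (not a product of the line) and it affects the outcome on its own, it is a confounder. The stratified rates, not the pooled rate, identify the causal effect.
Adjusting over the population distribution of shift: 0.405·(0.215−0.014) + 0.595·(0.488−0.402) = +0.133.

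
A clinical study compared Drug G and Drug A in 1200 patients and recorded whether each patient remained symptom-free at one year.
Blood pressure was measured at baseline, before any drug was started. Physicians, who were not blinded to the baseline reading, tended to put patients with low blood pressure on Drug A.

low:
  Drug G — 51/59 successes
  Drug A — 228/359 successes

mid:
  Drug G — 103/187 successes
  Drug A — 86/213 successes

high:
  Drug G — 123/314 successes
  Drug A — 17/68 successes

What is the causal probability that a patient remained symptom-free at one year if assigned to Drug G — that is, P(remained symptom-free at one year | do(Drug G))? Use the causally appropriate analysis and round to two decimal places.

The stratified and pooled comparisons disagree (Drug G wins within each blood pressure; Drug A wins overall), so the answer turns on the causal role of blood pressure.
Blood pressure is set before the drug has any effect — it is not caused by the drug — and it independently drives the outcome. That makes it a confounder, so the causal comparison is within blood pressure levels.
Standardising Drug G to the population blood pressure mix: 0.348·51/59 + 0.333·103/187 + 0.318·123/314 = 0.609.

0.61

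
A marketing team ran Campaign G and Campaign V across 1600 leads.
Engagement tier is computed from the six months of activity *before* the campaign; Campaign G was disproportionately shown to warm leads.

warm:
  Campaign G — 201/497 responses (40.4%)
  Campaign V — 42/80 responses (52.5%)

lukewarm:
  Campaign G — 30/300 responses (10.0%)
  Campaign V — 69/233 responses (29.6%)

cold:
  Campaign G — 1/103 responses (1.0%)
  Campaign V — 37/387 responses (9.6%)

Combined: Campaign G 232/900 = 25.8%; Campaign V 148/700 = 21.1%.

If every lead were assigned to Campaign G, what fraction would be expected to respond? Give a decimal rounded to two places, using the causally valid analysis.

Campaign V is higher inside every engagement tier stratum but Campaign G is higher in aggregate. Whether to stratify depends on how engagement tier relates to the campaign.
Engagement tier is set before the campaign has any effect — it is not caused by the campaign — and it independently drives the outcome. That makes it a confounder, so the causal comparison is within engagement tier levels.
Standardising Campaign G to the population engagement tier mix: 0.361·201/497 + 0.333·30/300 + 0.306·1/103 = 0.182.

0.18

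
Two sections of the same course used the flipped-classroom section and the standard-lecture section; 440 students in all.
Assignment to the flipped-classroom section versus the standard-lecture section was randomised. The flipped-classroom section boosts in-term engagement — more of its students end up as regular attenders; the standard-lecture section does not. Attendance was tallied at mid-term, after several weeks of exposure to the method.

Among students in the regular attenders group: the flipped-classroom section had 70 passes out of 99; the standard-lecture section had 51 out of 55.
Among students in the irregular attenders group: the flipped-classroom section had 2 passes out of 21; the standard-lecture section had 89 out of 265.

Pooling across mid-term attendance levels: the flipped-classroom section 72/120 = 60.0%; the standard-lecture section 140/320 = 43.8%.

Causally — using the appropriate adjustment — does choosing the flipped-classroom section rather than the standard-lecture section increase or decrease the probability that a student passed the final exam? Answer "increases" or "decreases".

increases

Because the teaching method influences mid-term attendance, mid-term attendance is a post-treatment mediator, not a confounder. Stratifying on it would bias the estimate; the causal effect is the crude pooled difference.
Pooled: the flipped-classroom section 60.0% vs the standard-lecture section 43.8%; the flipped-classroom section is higher overall.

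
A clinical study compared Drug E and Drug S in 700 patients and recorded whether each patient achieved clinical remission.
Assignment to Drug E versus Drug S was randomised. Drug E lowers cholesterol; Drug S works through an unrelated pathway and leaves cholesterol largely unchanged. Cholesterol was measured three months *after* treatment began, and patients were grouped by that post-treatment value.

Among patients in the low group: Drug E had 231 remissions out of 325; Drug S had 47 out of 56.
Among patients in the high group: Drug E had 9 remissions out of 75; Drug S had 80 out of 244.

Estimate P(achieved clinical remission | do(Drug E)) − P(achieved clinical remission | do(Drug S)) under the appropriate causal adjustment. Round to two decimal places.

The cholesterol-specific comparison favours Drug S throughout, but the pooled figures favour Drug E. The question is whether to condition on cholesterol.
Cholesterol here is a post-treatment variable shaped by the drug; conditioning on it would introduce bias rather than remove it. The overall comparison is the causal one.
The causal difference is the pooled difference: 0.600 − 0.423 = +0.177.

+0.18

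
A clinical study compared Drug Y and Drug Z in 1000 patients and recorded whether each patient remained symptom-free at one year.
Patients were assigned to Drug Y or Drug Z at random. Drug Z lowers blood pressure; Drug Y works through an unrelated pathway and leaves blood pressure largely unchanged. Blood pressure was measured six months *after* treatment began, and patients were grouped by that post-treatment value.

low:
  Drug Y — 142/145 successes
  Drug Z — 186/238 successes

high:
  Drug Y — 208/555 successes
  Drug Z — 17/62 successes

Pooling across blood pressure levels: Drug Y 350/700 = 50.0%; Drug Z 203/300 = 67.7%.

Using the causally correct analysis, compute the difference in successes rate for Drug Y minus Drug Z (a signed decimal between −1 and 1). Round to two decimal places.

-0.18

Because the drug influences blood pressure, blood pressure is a post-treatment mediator, not a confounder. Stratifying on it would bias the estimate; the causal effect is the crude pooled difference.
The causal difference is the pooled difference: 0.500 − 0.677 = -0.177.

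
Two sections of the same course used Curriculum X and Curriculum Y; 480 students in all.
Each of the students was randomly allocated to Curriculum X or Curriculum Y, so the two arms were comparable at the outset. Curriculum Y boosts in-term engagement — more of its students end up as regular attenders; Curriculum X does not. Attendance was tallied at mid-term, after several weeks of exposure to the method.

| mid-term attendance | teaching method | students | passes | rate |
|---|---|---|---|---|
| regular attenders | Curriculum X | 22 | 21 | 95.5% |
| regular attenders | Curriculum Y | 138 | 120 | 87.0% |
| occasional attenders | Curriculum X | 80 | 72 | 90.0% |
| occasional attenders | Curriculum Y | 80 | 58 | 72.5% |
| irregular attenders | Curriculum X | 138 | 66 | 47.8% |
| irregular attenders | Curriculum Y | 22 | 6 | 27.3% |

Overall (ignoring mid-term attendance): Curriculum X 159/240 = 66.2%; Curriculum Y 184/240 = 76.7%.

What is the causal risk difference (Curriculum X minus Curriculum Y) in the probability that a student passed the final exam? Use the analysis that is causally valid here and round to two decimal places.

The mid-term attendance-specific comparison favours Curriculum X throughout, but the pooled figures favour Curriculum Y. The question is whether to condition on mid-term attendance.
Stratifying would compare teaching methods among students the teaching methods themselves sorted into mid-term attendance groups — a form of selection on an intermediate. The unconditioned pooled rates give the total causal effect.
The causal difference is the pooled difference: 0.662 − 0.767 = -0.104.

-0.10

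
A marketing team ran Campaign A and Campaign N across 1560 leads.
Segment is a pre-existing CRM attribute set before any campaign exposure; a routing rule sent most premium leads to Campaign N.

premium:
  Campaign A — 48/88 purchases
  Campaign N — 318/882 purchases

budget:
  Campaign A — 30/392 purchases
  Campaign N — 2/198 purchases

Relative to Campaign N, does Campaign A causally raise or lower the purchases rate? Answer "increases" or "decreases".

increases

Campaign A is higher inside every customer segment stratum but Campaign N is higher in aggregate. Whether to stratify depends on how customer segment relates to the campaign.
The imbalance in customer segment arose from how leads were allocated, not from anything the campaign did; and customer segment independently affects the outcome. The pooled gap is confounded — condition on customer segment.
Within each level — premium: 54.5% vs 36.1%; budget: 7.7% vs 1.0% — Campaign A is higher every time.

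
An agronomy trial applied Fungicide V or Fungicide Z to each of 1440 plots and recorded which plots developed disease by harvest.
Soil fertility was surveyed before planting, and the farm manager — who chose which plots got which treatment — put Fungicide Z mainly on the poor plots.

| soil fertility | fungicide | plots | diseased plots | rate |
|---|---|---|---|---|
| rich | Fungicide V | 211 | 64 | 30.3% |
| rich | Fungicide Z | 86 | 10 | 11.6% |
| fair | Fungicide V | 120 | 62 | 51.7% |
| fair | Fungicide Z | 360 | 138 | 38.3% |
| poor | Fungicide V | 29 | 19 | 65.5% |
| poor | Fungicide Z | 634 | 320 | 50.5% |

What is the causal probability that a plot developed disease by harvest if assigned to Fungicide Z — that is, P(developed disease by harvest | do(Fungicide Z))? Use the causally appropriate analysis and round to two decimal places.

Fungicide Z is lower inside every soil fertility stratum but Fungicide V is lower in aggregate. Whether to stratify depends on how soil fertility relates to the fungicide.
The imbalance in soil fertility arose from how plots were allocated, not from anything the fungicide did; and soil fertility independently affects the outcome. The pooled gap is confounded — condition on soil fertility.
Standardising Fungicide Z to the population soil fertility mix: 0.206·10/86 + 0.333·138/360 + 0.460·320/634 = 0.384.

0.38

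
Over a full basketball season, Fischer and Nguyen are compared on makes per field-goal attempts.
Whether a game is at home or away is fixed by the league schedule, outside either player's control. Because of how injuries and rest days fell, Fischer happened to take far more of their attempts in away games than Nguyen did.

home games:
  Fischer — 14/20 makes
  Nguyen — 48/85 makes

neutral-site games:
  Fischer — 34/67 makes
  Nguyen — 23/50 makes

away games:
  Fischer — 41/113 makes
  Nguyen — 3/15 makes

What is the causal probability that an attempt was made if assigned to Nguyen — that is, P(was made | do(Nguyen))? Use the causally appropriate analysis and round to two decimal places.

Since game venue is a pre-existing factor (not a product of the player) and it affects the outcome on its own, it is a confounder. The stratified rates, not the pooled rate, identify the causal effect.
Standardising Nguyen to the population game venue mix: 0.300·48/85 + 0.334·23/50 + 0.366·3/15 = 0.396.

0.40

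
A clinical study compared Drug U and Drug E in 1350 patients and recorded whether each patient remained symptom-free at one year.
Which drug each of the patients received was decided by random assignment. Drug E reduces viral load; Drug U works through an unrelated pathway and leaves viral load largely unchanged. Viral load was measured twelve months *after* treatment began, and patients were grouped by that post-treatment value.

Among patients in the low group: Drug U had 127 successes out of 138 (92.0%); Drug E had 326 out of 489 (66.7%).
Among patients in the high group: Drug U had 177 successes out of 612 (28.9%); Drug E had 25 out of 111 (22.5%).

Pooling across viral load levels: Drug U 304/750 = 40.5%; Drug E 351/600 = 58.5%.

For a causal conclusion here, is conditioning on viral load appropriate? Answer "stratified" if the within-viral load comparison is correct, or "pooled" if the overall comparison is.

Drug U is higher inside every viral load stratum but Drug E is higher in aggregate. Whether to stratify depends on how viral load relates to the drug.
Viral load lies on the pathway drug → viral load → outcome, so adjusting for it blocks the indirect effect. For the total causal effect of drug, use the unadjusted pooled rates.
Pooled: Drug U 40.5% vs Drug E 58.5%; Drug E is higher overall.

pooled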